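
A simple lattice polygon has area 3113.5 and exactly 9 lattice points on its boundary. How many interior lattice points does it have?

3110

Pick's theorem A = I + B/2 − 1 rearranges to I = A − B/2 + 1 = 3113.5 − 9/2 + 1 = 3110.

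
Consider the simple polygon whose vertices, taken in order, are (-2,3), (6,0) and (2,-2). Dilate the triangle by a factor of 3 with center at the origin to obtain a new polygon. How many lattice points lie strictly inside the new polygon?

121

By the shoelace formula, twice the signed area is |((-2)·0 − 6·3) + (6·(-2) − 2·0) + (2·3 − (-2)·(-2))| = 28, so the area is 14.
The number of boundary lattice points is Σ gcd(|Δx|,|Δy|) = gcd(8,3) + gcd(4,2) + gcd(4,5) = 1+2+1 = 4.
Scaling by 3 multiplies the area by 3² = 9 (so the new area is 126) and multiplies the boundary lattice-point count by 3, giving 12.
By Pick's theorem, the interior count of the dilated polygon is 126 − 12/2 + 1 = 121.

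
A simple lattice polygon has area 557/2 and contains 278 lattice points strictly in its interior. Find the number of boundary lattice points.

3

Pick's theorem gives A = I + B/2 − 1, so B = 2(A − I + 1) = 2(557/2 − 278 + 1) = 3.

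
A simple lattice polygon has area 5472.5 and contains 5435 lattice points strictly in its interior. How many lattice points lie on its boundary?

77

Pick's theorem gives A = I + B/2 − 1, so B = 2(A − I + 1) = 2(5472.5 − 5435 + 1) = 77.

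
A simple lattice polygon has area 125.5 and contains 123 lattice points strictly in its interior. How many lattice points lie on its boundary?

Pick's theorem gives A = I + B/2 − 1, so B = 2(A − I + 1) = 2(125.5 − 123 + 1) = 7.

7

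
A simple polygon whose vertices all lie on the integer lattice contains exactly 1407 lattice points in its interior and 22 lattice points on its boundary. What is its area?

1417

By Pick's theorem, A = I + B/2 − 1 = 1407 + 22/2 − 1 = 1417.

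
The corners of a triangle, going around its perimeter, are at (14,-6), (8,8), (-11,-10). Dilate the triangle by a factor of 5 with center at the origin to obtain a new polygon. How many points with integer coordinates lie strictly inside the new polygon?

4666

Using the shoelace formula, 2A = |[14·8 − 8·(-6)] + [8·(-10) − (-11)·8] + [(-11)·(-6) − 14·(-10)]| = 374, so the area is 187.
Along each edge there are gcd(|Δx|,|Δy|)+1 lattice points, so counting each shared vertex once the boundary has gcd(6,14) + gcd(19,18) + gcd(25,4) = 2+1+1 = 4.
Scaling by 5 multiplies the area by 5² = 25 (so the new area is 4675) and multiplies the boundary lattice-point count by 5, giving 20.
By Pick's theorem, the interior count of the dilated polygon is 4675 − 20/2 + 1 = 4666.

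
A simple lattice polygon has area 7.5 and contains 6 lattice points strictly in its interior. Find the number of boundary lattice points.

5

Pick's theorem gives A = I + B/2 − 1, so B = 2(A − I + 1) = 2(7.5 − 6 + 1) = 5.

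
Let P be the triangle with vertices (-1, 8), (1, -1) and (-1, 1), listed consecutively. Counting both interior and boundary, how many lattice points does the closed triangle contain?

Using the shoelace formula, 2A = |((-1)·(-1) − 1·8) + (1·1 − (-1)·(-1)) + ((-1)·8 − (-1)·1)| = 14, so the area is 7.
Summing gcd(|Δx|,|Δy|) over the edges gives the boundary count: gcd(2,9) + gcd(2,2) + gcd(0,7) = 1+2+7 = 10.
Pick's theorem gives I = A − B/2 + 1 = 7 − 10/2 + 1 = 3, so the closed region contains I + B = 3 + 10 = 13 lattice points.

13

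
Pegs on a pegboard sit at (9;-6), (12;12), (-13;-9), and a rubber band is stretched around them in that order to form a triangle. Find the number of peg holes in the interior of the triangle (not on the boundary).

By the shoelace formula, twice the signed area is |(9·12 − 12·(-6)) + (12·(-9) − (-13)·12) + ((-13)·(-6) − 9·(-9))| = 387, so the area is 193.5.
The number of boundary lattice points is Σ gcd(|Δx|,|Δy|) = gcd(3,18) + gcd(25,21) + gcd(22,3) = 3+1+1 = 5.
Pick's theorem gives I = A − B/2 + 1 = 193.5 − 5/2 + 1 = 192.

192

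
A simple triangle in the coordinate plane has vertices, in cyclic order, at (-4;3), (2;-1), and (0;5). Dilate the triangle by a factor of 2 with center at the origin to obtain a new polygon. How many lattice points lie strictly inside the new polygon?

51

By the shoelace formula, twice the signed area is |((-4)·(-1) − 2·3) + (2·5 − 0·(-1)) + (0·3 − (-4)·5)| = 28, so the area is 14.
The number of boundary lattice points is Σ gcd(|Δx|,|Δy|) = gcd(6,4) + gcd(2,6) + gcd(4,2) = 2+2+2 = 6.
Scaling by 2 multiplies the area by 2² = 4 (so the new area is 56) and multiplies the boundary lattice-point count by 2, giving 12.
By Pick's theorem, the interior count of the dilated polygon is 56 − 12/2 + 1 = 51.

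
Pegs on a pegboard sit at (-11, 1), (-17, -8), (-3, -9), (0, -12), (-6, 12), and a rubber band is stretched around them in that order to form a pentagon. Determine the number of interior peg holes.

Using the shoelace formula, 2A = |[(-11)·(-8) − (-17)·1] + [(-17)·(-9) − (-3)·(-8)] + [(-3)·(-12) − 0·(-9)] + [0·12 − (-6)·(-12)] + [(-6)·1 − (-11)·12]| = 324, so the area is 162.
Along each edge there are gcd(|Δx|,|Δy|)+1 lattice points, so counting each shared vertex once the boundary has gcd(6,9) + gcd(14,1) + gcd(3,3) + gcd(6,24) + gcd(5,11) = 3+1+3+6+1 = 14.
Pick's theorem gives I = A − B/2 + 1 = 162 − 14/2 + 1 = 156.

156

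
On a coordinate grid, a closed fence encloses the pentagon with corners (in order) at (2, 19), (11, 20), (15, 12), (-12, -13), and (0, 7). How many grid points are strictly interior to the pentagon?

238

Using the shoelace formula, 2A = |[2·20 − 11·19] + [11·12 − 15·20] + [15·(-13) − (-12)·12] + [(-12)·7 − 0·(-13)] + [0·19 − 2·7]| = 486, so the area is 243.
Along each edge there are gcd(|Δx|,|Δy|)+1 lattice points, so counting each shared vertex once the boundary has gcd(9,1) + gcd(4,8) + gcd(27,25) + gcd(12,20) + gcd(2,12) = 1+4+1+4+2 = 12.
By Pick's theorem A = I + B/2 − 1, so I = 243 − 12/2 + 1 = 238.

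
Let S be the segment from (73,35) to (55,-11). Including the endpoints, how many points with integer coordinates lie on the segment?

The number of lattice points on a segment between lattice points is gcd(|Δx|,|Δy|) + 1 = gcd(18,46) + 1 = 2 + 1 = 3.

3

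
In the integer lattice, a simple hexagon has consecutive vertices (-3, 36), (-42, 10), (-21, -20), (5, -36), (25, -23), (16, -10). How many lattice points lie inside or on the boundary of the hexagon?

2430

The shoelace formula gives twice the area as |((-3)·10 − (-42)·36) + ((-42)·(-20) − (-21)·10) + ((-21)·(-36) − 5·(-20)) + (5·(-23) − 25·(-36)) + (25·(-10) − 16·(-23)) + (16·36 − (-3)·(-10))| = 4837, so the area is 4837/2.
The number of boundary lattice points is Σ gcd(|Δx|,|Δy|) = gcd(39,26) + gcd(21,30) + gcd(26,16) + gcd(20,13) + gcd(9,13) + gcd(19,46) = 13+3+2+1+1+1 = 21.
Pick's theorem gives I = A − B/2 + 1 = 4837/2 − 21/2 + 1 = 2409, so the closed region contains I + B = 2409 + 21 = 2430 lattice points.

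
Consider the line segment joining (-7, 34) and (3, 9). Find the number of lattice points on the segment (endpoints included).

6

The number of lattice points on a segment between lattice points is gcd(|Δx|,|Δy|) + 1 = gcd(10,25) + 1 = 5 + 1 = 6.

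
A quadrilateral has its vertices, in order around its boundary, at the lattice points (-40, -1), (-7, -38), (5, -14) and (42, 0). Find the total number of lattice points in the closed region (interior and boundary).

The shoelace formula gives twice the area as |[(-40)·(-38) − (-7)·(-1)] + [(-7)·(-14) − 5·(-38)] + [5·0 − 42·(-14)] + [42·(-1) − (-40)·0]| = 2347, so the area is 1173.5.
Along each edge there are gcd(|Δx|,|Δy|)+1 lattice points, so counting each shared vertex once the boundary has gcd(33,37) + gcd(12,24) + gcd(37,14) + gcd(82,1) = 1+12+1+1 = 15.
Pick's theorem gives I = A − B/2 + 1 = 1173.5 − 15/2 + 1 = 1167, so the closed region contains I + B = 1167 + 15 = 1182 lattice points.

1182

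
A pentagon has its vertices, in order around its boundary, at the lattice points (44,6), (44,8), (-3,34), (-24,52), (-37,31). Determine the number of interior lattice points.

By the shoelace formula, twice the signed area is |(44·8 − 44·6) + (44·34 − (-3)·8) + ((-3)·52 − (-24)·34) + ((-24)·31 − (-37)·52) + ((-37)·6 − 44·31)| = 1862, so the area is 931.
Along each edge there are gcd(|Δx|,|Δy|)+1 lattice points, so counting each shared vertex once the boundary has gcd(0,2) + gcd(47,26) + gcd(21,18) + gcd(13,21) + gcd(81,25) = 2+1+3+1+1 = 8.
Pick's theorem gives I = A − B/2 + 1 = 931 − 8/2 + 1 = 928.

928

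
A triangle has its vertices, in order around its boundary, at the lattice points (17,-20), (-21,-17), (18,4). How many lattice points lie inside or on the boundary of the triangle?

Using the shoelace formula, 2A = |(17·(-17) − (-21)·(-20)) + ((-21)·4 − 18·(-17)) + (18·(-20) − 17·4)| = 915, so the area is 915/2.
The number of boundary lattice points is Σ gcd(|Δx|,|Δy|) = gcd(38,3) + gcd(39,21) + gcd(1,24) = 1+3+1 = 5.
Pick's theorem gives I = A − B/2 + 1 = 915/2 − 5/2 + 1 = 456, so the closed region contains I + B = 456 + 5 = 461 lattice points.

461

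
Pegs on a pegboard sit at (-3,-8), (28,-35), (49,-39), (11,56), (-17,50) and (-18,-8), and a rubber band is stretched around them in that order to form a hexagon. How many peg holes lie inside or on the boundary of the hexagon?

By the shoelace formula, twice the signed area is |((-3)·(-35) − 28·(-8)) + (28·(-39) − 49·(-35)) + (49·56 − 11·(-39)) + (11·50 − (-17)·56) + ((-17)·(-8) − (-18)·50) + ((-18)·(-8) − (-3)·(-8))| = 6783, so the area is 3391.5.
The number of boundary lattice points is Σ gcd(|Δx|,|Δy|) = gcd(31,27) + gcd(21,4) + gcd(38,95) + gcd(28,6) + gcd(1,58) + gcd(15,0) = 1+1+19+2+1+15 = 39.
Pick's theorem gives I = A − B/2 + 1 = 3391.5 − 39/2 + 1 = 3373, so the closed region contains I + B = 3373 + 39 = 3412 lattice points.

3412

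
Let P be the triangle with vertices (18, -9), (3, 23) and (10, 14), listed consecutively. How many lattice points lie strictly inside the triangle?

The shoelace formula gives twice the area as |(18·23 − 3·(-9)) + (3·14 − 10·23) + (10·(-9) − 18·14)| = 89, so the area is 44.5.
Along each edge there are gcd(|Δx|,|Δy|)+1 lattice points, so counting each shared vertex once the boundary has gcd(15,32) + gcd(7,9) + gcd(8,23) = 1+1+1 = 3.
Pick's theorem gives I = A − B/2 + 1 = 44.5 − 3/2 + 1 = 44.

44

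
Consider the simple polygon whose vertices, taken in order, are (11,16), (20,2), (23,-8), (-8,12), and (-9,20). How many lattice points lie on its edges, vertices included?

8

Summing gcd(|Δx|,|Δy|) over the edges gives the boundary count: gcd(9,14) + gcd(3,10) + gcd(31,20) + gcd(1,8) + gcd(20,4) = 1+1+1+1+4 = 8.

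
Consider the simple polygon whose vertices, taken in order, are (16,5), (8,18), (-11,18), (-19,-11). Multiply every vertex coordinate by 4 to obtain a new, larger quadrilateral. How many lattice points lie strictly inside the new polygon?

By the shoelace formula, twice the signed area is |(16·18 − 8·5) + (8·18 − (-11)·18) + ((-11)·(-11) − (-19)·18) + ((-19)·5 − 16·(-11))| = 1134, so the area is 567.
Along each edge there are gcd(|Δx|,|Δy|)+1 lattice points, so counting each shared vertex once the boundary has gcd(8,13) + gcd(19,0) + gcd(8,29) + gcd(35,16) = 1+19+1+1 = 22.
Scaling by 4 multiplies the area by 4² = 16 (so the new area is 9072) and multiplies the boundary lattice-point count by 4, giving 88.
By Pick's theorem, the interior count of the dilated polygon is 9072 − 88/2 + 1 = 9029.

9029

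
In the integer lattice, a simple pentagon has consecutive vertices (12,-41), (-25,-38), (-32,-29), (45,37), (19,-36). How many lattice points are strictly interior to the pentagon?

2254

The shoelace formula gives twice the area as |[12·(-38) − (-25)·(-41)] + [(-25)·(-29) − (-32)·(-38)] + [(-32)·37 − 45·(-29)] + [45·(-36) − 19·37] + [19·(-41) − 12·(-36)]| = 4521, so the area is 2260.5.
The number of boundary lattice points is Σ gcd(|Δx|,|Δy|) = gcd(37,3) + gcd(7,9) + gcd(77,66) + gcd(26,73) + gcd(7,5) = 1+1+11+1+1 = 15.
By Pick's theorem A = I + B/2 − 1, so I = 2260.5 − 15/2 + 1 = 2254.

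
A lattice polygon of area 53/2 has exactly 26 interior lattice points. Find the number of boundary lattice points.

3

Pick's theorem gives A = I + B/2 − 1, so B = 2(A − I + 1) = 2(53/2 − 26 + 1) = 3.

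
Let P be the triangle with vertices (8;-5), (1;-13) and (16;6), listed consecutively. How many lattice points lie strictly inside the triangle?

6

By the shoelace formula, twice the signed area is |(8·(-13) − 1·(-5)) + (1·6 − 16·(-13)) + (16·(-5) − 8·6)| = 13, so the area is 6.5.
Summing gcd(|Δx|,|Δy|) over the edges gives the boundary count: gcd(7,8) + gcd(15,19) + gcd(8,11) = 1+1+1 = 3.
By Pick's theorem A = I + B/2 − 1, so I = 6.5 − 3/2 + 1 = 6.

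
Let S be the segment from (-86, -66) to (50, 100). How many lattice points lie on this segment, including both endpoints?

3

The number of lattice points on a segment between lattice points is gcd(|Δx|,|Δy|) + 1 = gcd(136,166) + 1 = 2 + 1 = 3.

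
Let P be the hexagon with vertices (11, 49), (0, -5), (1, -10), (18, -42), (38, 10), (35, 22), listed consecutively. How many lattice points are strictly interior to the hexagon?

1906

By the shoelace formula, twice the signed area is |[11·(-5) − 0·49] + [0·(-10) − 1·(-5)] + [1·(-42) − 18·(-10)] + [18·10 − 38·(-42)] + [38·22 − 35·10] + [35·49 − 11·22]| = 3823, so the area is 1911.5.
Along each edge there are gcd(|Δx|,|Δy|)+1 lattice points, so counting each shared vertex once the boundary has gcd(11,54) + gcd(1,5) + gcd(17,32) + gcd(20,52) + gcd(3,12) + gcd(24,27) = 1+1+1+4+3+3 = 13.
Pick's theorem gives I = A − B/2 + 1 = 1911.5 − 13/2 + 1 = 1906.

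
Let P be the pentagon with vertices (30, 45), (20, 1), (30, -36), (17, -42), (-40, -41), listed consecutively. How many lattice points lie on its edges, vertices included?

Summing gcd(|Δx|,|Δy|) over the edges gives the boundary count: gcd(10,44) + gcd(10,37) + gcd(13,6) + gcd(57,1) + gcd(70,86) = 2+1+1+1+2 = 7.

7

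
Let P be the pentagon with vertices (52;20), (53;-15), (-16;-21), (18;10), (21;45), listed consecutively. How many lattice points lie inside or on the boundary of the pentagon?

Using the shoelace formula, 2A = |(52·(-15) − 53·20) + (53·(-21) − (-16)·(-15)) + ((-16)·10 − 18·(-21)) + (18·45 − 21·10) + (21·20 − 52·45)| = 4295, so the area is 2147.5.
Summing gcd(|Δx|,|Δy|) over the edges gives the boundary count: gcd(1,35) + gcd(69,6) + gcd(34,31) + gcd(3,35) + gcd(31,25) = 1+3+1+1+1 = 7.
Pick's theorem gives I = A − B/2 + 1 = 2147.5 − 7/2 + 1 = 2145, so the closed region contains I + B = 2145 + 7 = 2152 lattice points.

2152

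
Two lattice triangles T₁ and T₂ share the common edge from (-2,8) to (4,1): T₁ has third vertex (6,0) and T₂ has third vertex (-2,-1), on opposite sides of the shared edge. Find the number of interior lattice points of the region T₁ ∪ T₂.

The union is the simple quadrilateral with vertices (-2,8), (6,0), (4,1), (-2,-1) in order.
Using the shoelace formula, 2A = |((-2)·0 − 6·8) + (6·1 − 4·0) + (4·(-1) − (-2)·1) + ((-2)·8 − (-2)·(-1))| = 62, so the area is 31.
Summing gcd(|Δx|,|Δy|) over the edges gives the boundary count: gcd(8,8) + gcd(2,1) + gcd(6,2) + gcd(0,9) = 8+1+2+9 = 20.
By Pick's theorem I = A − B/2 + 1 = 31 − 20/2 + 1 = 22.

22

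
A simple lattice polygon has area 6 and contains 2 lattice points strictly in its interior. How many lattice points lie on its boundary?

10

Pick's theorem gives A = I + B/2 − 1, so B = 2(A − I + 1) = 2(6 − 2 + 1) = 10.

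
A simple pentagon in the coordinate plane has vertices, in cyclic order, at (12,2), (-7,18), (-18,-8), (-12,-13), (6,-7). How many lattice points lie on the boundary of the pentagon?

The number of boundary lattice points is Σ gcd(|Δx|,|Δy|) = gcd(19,16) + gcd(11,26) + gcd(6,5) + gcd(18,6) + gcd(6,9) = 1+1+1+6+3 = 12.

12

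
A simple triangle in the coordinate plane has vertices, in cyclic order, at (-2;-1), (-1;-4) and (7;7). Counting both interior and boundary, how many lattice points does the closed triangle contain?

20

Using the shoelace formula, 2A = |[(-2)·(-4) − (-1)·(-1)] + [(-1)·7 − 7·(-4)] + [7·(-1) − (-2)·7]| = 35, so the area is 17.5.
Summing gcd(|Δx|,|Δy|) over the edges gives the boundary count: gcd(1,3) + gcd(8,11) + gcd(9,8) = 1+1+1 = 3.
Pick's theorem gives I = A − B/2 + 1 = 17.5 − 3/2 + 1 = 17, so the closed region contains I + B = 17 + 3 = 20 lattice points.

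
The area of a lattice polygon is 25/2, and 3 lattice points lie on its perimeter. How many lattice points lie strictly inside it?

12

Pick's theorem A = I + B/2 − 1 rearranges to I = A − B/2 + 1 = 25/2 − 3/2 + 1 = 12.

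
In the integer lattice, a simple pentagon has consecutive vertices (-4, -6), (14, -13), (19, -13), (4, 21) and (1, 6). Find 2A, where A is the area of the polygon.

The shoelace formula gives twice the area as |((-4)·(-13) − 14·(-6)) + (14·(-13) − 19·(-13)) + (19·21 − 4·(-13)) + (4·6 − 1·21) + (1·(-6) − (-4)·6)| = 673, so the area is 673/2.

673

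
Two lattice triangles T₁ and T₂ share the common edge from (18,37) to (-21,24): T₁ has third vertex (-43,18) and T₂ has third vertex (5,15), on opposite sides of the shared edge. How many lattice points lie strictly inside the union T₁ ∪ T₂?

369

The union is the simple quadrilateral with vertices (18,37), (-43,18), (-21,24), (5,15) in order.
By the shoelace formula, twice the signed area is |[18·18 − (-43)·37] + [(-43)·24 − (-21)·18] + [(-21)·15 − 5·24] + [5·37 − 18·15]| = 741, so the area is 741/2.
The number of boundary lattice points is Σ gcd(|Δx|,|Δy|) = gcd(61,19) + gcd(22,6) + gcd(26,9) + gcd(13,22) = 1+2+1+1 = 5.
By Pick's theorem I = A − B/2 + 1 = 741/2 − 5/2 + 1 = 369.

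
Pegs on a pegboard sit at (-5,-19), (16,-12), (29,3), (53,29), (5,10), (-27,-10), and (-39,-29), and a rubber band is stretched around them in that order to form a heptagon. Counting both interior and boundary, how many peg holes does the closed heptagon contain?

1528

Using the shoelace formula, 2A = |((-5)·(-12) − 16·(-19)) + (16·3 − 29·(-12)) + (29·29 − 53·3) + (53·10 − 5·29) + (5·(-10) − (-27)·10) + ((-27)·(-29) − (-39)·(-10)) + ((-39)·(-19) − (-5)·(-29))| = 3036, so the area is 1518.
The number of boundary lattice points is Σ gcd(|Δx|,|Δy|) = gcd(21,7) + gcd(13,15) + gcd(24,26) + gcd(48,19) + gcd(32,20) + gcd(12,19) + gcd(34,10) = 7+1+2+1+4+1+2 = 18.
Pick's theorem gives I = A − B/2 + 1 = 1518 − 18/2 + 1 = 1510, so the closed region contains I + B = 1510 + 18 = 1528 lattice points.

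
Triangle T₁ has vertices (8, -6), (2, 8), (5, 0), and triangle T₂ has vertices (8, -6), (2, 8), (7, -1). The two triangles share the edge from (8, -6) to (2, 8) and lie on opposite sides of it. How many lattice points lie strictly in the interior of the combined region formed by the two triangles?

9

The union is the simple quadrilateral with vertices (8, -6), (5, 0), (2, 8), (7, -1) in order.
The shoelace formula gives twice the area as |(8·0 − 5·(-6)) + (5·8 − 2·0) + (2·(-1) − 7·8) + (7·(-6) − 8·(-1))| = 22, so the area is 11.
The number of boundary lattice points is Σ gcd(|Δx|,|Δy|) = gcd(3,6) + gcd(3,8) + gcd(5,9) + gcd(1,5) = 3+1+1+1 = 6.
By Pick's theorem I = A − B/2 + 1 = 11 − 6/2 + 1 = 9.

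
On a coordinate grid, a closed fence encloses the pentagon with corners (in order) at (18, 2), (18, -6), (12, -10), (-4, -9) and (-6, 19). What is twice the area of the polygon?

The shoelace formula gives twice the area as |(18·(-6) − 18·2) + (18·(-10) − 12·(-6)) + (12·(-9) − (-4)·(-10)) + ((-4)·19 − (-6)·(-9)) + ((-6)·2 − 18·19)| = 884, so the area is 442.

884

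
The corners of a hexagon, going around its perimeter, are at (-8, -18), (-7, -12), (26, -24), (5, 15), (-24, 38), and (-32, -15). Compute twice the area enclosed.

3542

The shoelace formula gives twice the area as |((-8)·(-12) − (-7)·(-18)) + ((-7)·(-24) − 26·(-12)) + (26·15 − 5·(-24)) + (5·38 − (-24)·15) + ((-24)·(-15) − (-32)·38) + ((-32)·(-18) − (-8)·(-15))| = 3542, so the area is 1771.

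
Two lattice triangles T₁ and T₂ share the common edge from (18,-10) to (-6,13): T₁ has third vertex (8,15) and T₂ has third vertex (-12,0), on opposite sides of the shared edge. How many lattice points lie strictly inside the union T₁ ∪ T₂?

402

The union is the simple quadrilateral with vertices (18,-10), (8,15), (-6,13), (-12,0) in order.
Using the shoelace formula, 2A = |(18·15 − 8·(-10)) + (8·13 − (-6)·15) + ((-6)·0 − (-12)·13) + ((-12)·(-10) − 18·0)| = 820, so the area is 410.
The number of boundary lattice points is Σ gcd(|Δx|,|Δy|) = gcd(10,25) + gcd(14,2) + gcd(6,13) + gcd(30,10) = 5+2+1+10 = 18.
By Pick's theorem I = A − B/2 + 1 = 410 − 18/2 + 1 = 402.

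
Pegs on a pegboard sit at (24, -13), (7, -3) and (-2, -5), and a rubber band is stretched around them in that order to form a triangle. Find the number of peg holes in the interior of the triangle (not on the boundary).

The shoelace formula gives twice the area as |[24·(-3) − 7·(-13)] + [7·(-5) − (-2)·(-3)] + [(-2)·(-13) − 24·(-5)]| = 124, so the area is 62.
The number of boundary lattice points is Σ gcd(|Δx|,|Δy|) = gcd(17,10) + gcd(9,2) + gcd(26,8) = 1+1+2 = 4.
Pick's theorem gives I = A − B/2 + 1 = 62 − 4/2 + 1 = 61.

61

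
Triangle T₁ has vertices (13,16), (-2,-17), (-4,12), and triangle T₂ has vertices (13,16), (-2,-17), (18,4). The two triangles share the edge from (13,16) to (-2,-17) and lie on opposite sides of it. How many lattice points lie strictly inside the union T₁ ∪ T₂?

422

The union is the simple quadrilateral with vertices (13,16), (-4,12), (-2,-17), (18,4) in order.
Using the shoelace formula, 2A = |[13·12 − (-4)·16] + [(-4)·(-17) − (-2)·12] + [(-2)·4 − 18·(-17)] + [18·16 − 13·4]| = 846, so the area is 423.
Summing gcd(|Δx|,|Δy|) over the edges gives the boundary count: gcd(17,4) + gcd(2,29) + gcd(20,21) + gcd(5,12) = 1+1+1+1 = 4.
By Pick's theorem I = A − B/2 + 1 = 423 − 4/2 + 1 = 422.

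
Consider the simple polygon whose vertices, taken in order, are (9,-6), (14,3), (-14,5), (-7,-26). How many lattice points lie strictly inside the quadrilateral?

446

The shoelace formula gives twice the area as |(9·3 − 14·(-6)) + (14·5 − (-14)·3) + ((-14)·(-26) − (-7)·5) + ((-7)·(-6) − 9·(-26))| = 898, so the area is 449.
Along each edge there are gcd(|Δx|,|Δy|)+1 lattice points, so counting each shared vertex once the boundary has gcd(5,9) + gcd(28,2) + gcd(7,31) + gcd(16,20) = 1+2+1+4 = 8.
By Pick's theorem A = I + B/2 − 1, so I = 449 − 8/2 + 1 = 446.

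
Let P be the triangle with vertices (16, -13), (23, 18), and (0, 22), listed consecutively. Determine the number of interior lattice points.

Using the shoelace formula, 2A = |[16·18 − 23·(-13)] + [23·22 − 0·18] + [0·(-13) − 16·22]| = 741, so the area is 370.5.
Summing gcd(|Δx|,|Δy|) over the edges gives the boundary count: gcd(7,31) + gcd(23,4) + gcd(16,35) = 1+1+1 = 3.
Pick's theorem gives I = A − B/2 + 1 = 370.5 − 3/2 + 1 = 370.

370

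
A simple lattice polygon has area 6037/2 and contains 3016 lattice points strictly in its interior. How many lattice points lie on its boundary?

Pick's theorem gives A = I + B/2 − 1, so B = 2(A − I + 1) = 2(6037/2 − 3016 + 1) = 7.

7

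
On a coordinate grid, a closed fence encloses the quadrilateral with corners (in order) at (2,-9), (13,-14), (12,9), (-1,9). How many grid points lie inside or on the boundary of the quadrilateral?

The shoelace formula gives twice the area as |(2·(-14) − 13·(-9)) + (13·9 − 12·(-14)) + (12·9 − (-1)·9) + ((-1)·(-9) − 2·9)| = 482, so the area is 241.
Along each edge there are gcd(|Δx|,|Δy|)+1 lattice points, so counting each shared vertex once the boundary has gcd(11,5) + gcd(1,23) + gcd(13,0) + gcd(3,18) = 1+1+13+3 = 18.
Pick's theorem gives I = A − B/2 + 1 = 241 − 18/2 + 1 = 233, so the closed region contains I + B = 233 + 18 = 251 lattice points.

251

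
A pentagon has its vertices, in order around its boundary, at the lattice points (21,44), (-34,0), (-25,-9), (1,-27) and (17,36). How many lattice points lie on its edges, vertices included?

Along each edge there are gcd(|Δx|,|Δy|)+1 lattice points, so counting each shared vertex once the boundary has gcd(55,44) + gcd(9,9) + gcd(26,18) + gcd(16,63) + gcd(4,8) = 11+9+2+1+4 = 27.

27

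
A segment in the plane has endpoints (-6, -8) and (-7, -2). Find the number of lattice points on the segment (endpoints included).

The number of lattice points on a segment between lattice points is gcd(|Δx|,|Δy|) + 1 = gcd(1,6) + 1 = 1 + 1 = 2.

2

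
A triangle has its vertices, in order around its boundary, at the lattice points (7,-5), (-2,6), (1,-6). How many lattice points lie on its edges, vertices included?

5

Along each edge there are gcd(|Δx|,|Δy|)+1 lattice points, so counting each shared vertex once the boundary has gcd(9,11) + gcd(3,12) + gcd(6,1) = 1+3+1 = 5.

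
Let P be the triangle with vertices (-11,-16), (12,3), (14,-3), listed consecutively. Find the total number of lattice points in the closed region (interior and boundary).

91

The shoelace formula gives twice the area as |((-11)·3 − 12·(-16)) + (12·(-3) − 14·3) + (14·(-16) − (-11)·(-3))| = 176, so the area is 88.
Summing gcd(|Δx|,|Δy|) over the edges gives the boundary count: gcd(23,19) + gcd(2,6) + gcd(25,13) = 1+2+1 = 4.
Pick's theorem gives I = A − B/2 + 1 = 88 − 4/2 + 1 = 87, so the closed region contains I + B = 87 + 4 = 91 lattice points.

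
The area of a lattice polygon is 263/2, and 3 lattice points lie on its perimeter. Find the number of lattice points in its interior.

Pick's theorem A = I + B/2 − 1 rearranges to I = A − B/2 + 1 = 263/2 − 3/2 + 1 = 131.

131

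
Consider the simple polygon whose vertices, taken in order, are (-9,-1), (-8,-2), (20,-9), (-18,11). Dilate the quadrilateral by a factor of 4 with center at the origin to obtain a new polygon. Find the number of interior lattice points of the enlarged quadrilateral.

2351

Using the shoelace formula, 2A = |[(-9)·(-2) − (-8)·(-1)] + [(-8)·(-9) − 20·(-2)] + [20·11 − (-18)·(-9)] + [(-18)·(-1) − (-9)·11]| = 297, so the area is 297/2.
Along each edge there are gcd(|Δx|,|Δy|)+1 lattice points, so counting each shared vertex once the boundary has gcd(1,1) + gcd(28,7) + gcd(38,20) + gcd(9,12) = 1+7+2+3 = 13.
Scaling by 4 multiplies the area by 4² = 16 (so the new area is 2376) and multiplies the boundary lattice-point count by 4, giving 52.
By Pick's theorem, the interior count of the dilated polygon is 2376 − 52/2 + 1 = 2351.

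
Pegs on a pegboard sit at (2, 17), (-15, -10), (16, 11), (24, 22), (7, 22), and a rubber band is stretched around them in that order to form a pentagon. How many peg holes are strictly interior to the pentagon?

Using the shoelace formula, 2A = |[2·(-10) − (-15)·17] + [(-15)·11 − 16·(-10)] + [16·22 − 24·11] + [24·22 − 7·22] + [7·17 − 2·22]| = 767, so the area is 383.5.
Along each edge there are gcd(|Δx|,|Δy|)+1 lattice points, so counting each shared vertex once the boundary has gcd(17,27) + gcd(31,21) + gcd(8,11) + gcd(17,0) + gcd(5,5) = 1+1+1+17+5 = 25.
Pick's theorem gives I = A − B/2 + 1 = 383.5 − 25/2 + 1 = 372.

372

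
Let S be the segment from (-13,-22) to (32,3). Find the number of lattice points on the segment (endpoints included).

6

The number of lattice points on a segment between lattice points is gcd(|Δx|,|Δy|) + 1 = gcd(45,25) + 1 = 5 + 1 = 6.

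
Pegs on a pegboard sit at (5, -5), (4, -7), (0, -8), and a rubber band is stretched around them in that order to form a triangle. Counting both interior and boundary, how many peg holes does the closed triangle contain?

6

The shoelace formula gives twice the area as |[5·(-7) − 4·(-5)] + [4·(-8) − 0·(-7)] + [0·(-5) − 5·(-8)]| = 7, so the area is 7/2.
Summing gcd(|Δx|,|Δy|) over the edges gives the boundary count: gcd(1,2) + gcd(4,1) + gcd(5,3) = 1+1+1 = 3.
Pick's theorem gives I = A − B/2 + 1 = 7/2 − 3/2 + 1 = 3, so the closed region contains I + B = 3 + 3 = 6 lattice points.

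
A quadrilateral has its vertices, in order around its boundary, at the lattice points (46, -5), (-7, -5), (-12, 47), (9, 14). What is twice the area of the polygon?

Using the shoelace formula, 2A = |[46·(-5) − (-7)·(-5)] + [(-7)·47 − (-12)·(-5)] + [(-12)·14 − 9·47] + [9·(-5) − 46·14]| = 1934, so the area is 967.

1934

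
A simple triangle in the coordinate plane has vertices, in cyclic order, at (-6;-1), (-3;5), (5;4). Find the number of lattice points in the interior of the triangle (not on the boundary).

By the shoelace formula, twice the signed area is |((-6)·5 − (-3)·(-1)) + ((-3)·4 − 5·5) + (5·(-1) − (-6)·4)| = 51, so the area is 51/2.
Summing gcd(|Δx|,|Δy|) over the edges gives the boundary count: gcd(3,6) + gcd(8,1) + gcd(11,5) = 3+1+1 = 5.
Pick's theorem gives I = A − B/2 + 1 = 51/2 − 5/2 + 1 = 24.

24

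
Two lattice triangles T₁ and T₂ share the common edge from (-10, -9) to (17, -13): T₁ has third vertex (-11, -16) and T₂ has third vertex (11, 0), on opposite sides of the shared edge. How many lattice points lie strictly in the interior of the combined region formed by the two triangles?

258

The union is the simple quadrilateral with vertices (-10, -9), (-11, -16), (17, -13), (11, 0) in order.
Using the shoelace formula, 2A = |((-10)·(-16) − (-11)·(-9)) + ((-11)·(-13) − 17·(-16)) + (17·0 − 11·(-13)) + (11·(-9) − (-10)·0)| = 520, so the area is 260.
Summing gcd(|Δx|,|Δy|) over the edges gives the boundary count: gcd(1,7) + gcd(28,3) + gcd(6,13) + gcd(21,9) = 1+1+1+3 = 6.
By Pick's theorem I = A − B/2 + 1 = 260 − 6/2 + 1 = 258.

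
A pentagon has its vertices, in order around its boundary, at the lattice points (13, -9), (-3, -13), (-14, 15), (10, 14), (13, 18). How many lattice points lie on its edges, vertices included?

34

The number of boundary lattice points is Σ gcd(|Δx|,|Δy|) = gcd(16,4) + gcd(11,28) + gcd(24,1) + gcd(3,4) + gcd(0,27) = 4+1+1+1+27 = 34.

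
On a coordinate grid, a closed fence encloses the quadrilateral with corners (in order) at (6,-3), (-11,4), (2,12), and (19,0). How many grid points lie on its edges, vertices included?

4

Along each edge there are gcd(|Δx|,|Δy|)+1 lattice points, so counting each shared vertex once the boundary has gcd(17,7) + gcd(13,8) + gcd(17,12) + gcd(13,3) = 1+1+1+1 = 4.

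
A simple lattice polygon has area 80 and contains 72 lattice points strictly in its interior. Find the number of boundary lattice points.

18

Pick's theorem gives A = I + B/2 − 1, so B = 2(A − I + 1) = 2(80 − 72 + 1) = 18.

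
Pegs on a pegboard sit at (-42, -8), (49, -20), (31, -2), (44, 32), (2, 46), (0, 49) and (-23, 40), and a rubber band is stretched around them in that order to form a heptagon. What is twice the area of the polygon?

7883

The shoelace formula gives twice the area as |((-42)·(-20) − 49·(-8)) + (49·(-2) − 31·(-20)) + (31·32 − 44·(-2)) + (44·46 − 2·32) + (2·49 − 0·46) + (0·40 − (-23)·49) + ((-23)·(-8) − (-42)·40)| = 7883, so the area is 3941.5.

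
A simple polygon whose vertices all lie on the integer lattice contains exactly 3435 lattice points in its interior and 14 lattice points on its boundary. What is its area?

3441

Pick's theorem states A = I + B/2 − 1, so A = 3435 + 14/2 − 1 = 3441.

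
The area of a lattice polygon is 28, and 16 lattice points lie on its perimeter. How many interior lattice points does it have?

21

From Pick's theorem, I = A − B/2 + 1 = 28 − 16/2 + 1 = 21.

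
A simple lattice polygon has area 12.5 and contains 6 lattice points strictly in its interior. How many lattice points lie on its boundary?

15

Pick's theorem gives A = I + B/2 − 1, so B = 2(A − I + 1) = 2(12.5 − 6 + 1) = 15.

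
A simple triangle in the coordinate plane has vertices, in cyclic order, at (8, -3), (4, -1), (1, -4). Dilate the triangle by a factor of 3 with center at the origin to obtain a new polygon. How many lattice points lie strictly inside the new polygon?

73

The shoelace formula gives twice the area as |(8·(-1) − 4·(-3)) + (4·(-4) − 1·(-1)) + (1·(-3) − 8·(-4))| = 18, so the area is 9.
Along each edge there are gcd(|Δx|,|Δy|)+1 lattice points, so counting each shared vertex once the boundary has gcd(4,2) + gcd(3,3) + gcd(7,1) = 2+3+1 = 6.
Scaling by 3 multiplies the area by 3² = 9 (so the new area is 81) and multiplies the boundary lattice-point count by 3, giving 18.
By Pick's theorem, the interior count of the dilated polygon is 81 − 18/2 + 1 = 73.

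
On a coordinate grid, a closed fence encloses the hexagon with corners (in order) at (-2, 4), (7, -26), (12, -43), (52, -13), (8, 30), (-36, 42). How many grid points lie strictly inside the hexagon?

By the shoelace formula, twice the signed area is |((-2)·(-26) − 7·4) + (7·(-43) − 12·(-26)) + (12·(-13) − 52·(-43)) + (52·30 − 8·(-13)) + (8·42 − (-36)·30) + ((-36)·4 − (-2)·42)| = 5135, so the area is 5135/2.
Summing gcd(|Δx|,|Δy|) over the edges gives the boundary count: gcd(9,30) + gcd(5,17) + gcd(40,30) + gcd(44,43) + gcd(44,12) + gcd(34,38) = 3+1+10+1+4+2 = 21.
By Pick's theorem A = I + B/2 − 1, so I = 5135/2 − 21/2 + 1 = 2558.

2558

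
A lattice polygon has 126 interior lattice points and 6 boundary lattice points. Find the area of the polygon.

128

By Pick's theorem, A = I + B/2 − 1 = 126 + 6/2 − 1 = 128.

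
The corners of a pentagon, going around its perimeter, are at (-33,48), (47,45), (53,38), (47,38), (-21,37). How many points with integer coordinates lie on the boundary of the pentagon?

The number of boundary lattice points is Σ gcd(|Δx|,|Δy|) = gcd(80,3) + gcd(6,7) + gcd(6,0) + gcd(68,1) + gcd(12,11) = 1+1+6+1+1 = 10.

10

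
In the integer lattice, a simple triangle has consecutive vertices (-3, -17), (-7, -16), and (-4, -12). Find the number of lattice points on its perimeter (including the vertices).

The number of boundary lattice points is Σ gcd(|Δx|,|Δy|) = gcd(4,1) + gcd(3,4) + gcd(1,5) = 1+1+1 = 3.

3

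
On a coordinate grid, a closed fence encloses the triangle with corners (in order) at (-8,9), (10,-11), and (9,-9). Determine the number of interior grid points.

By the shoelace formula, twice the signed area is |((-8)·(-11) − 10·9) + (10·(-9) − 9·(-11)) + (9·9 − (-8)·(-9))| = 16, so the area is 8.
The number of boundary lattice points is Σ gcd(|Δx|,|Δy|) = gcd(18,20) + gcd(1,2) + gcd(17,18) = 2+1+1 = 4.
By Pick's theorem A = I + B/2 − 1, so I = 8 − 4/2 + 1 = 7.

7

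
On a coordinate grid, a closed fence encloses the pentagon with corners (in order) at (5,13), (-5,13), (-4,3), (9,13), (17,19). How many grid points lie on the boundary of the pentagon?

Along each edge there are gcd(|Δx|,|Δy|)+1 lattice points, so counting each shared vertex once the boundary has gcd(10,0) + gcd(1,10) + gcd(13,10) + gcd(8,6) + gcd(12,6) = 10+1+1+2+6 = 20.

20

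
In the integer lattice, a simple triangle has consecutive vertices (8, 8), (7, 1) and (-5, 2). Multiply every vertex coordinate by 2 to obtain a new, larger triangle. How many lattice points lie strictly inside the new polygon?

168

The shoelace formula gives twice the area as |[8·1 − 7·8] + [7·2 − (-5)·1] + [(-5)·8 − 8·2]| = 85, so the area is 85/2.
Along each edge there are gcd(|Δx|,|Δy|)+1 lattice points, so counting each shared vertex once the boundary has gcd(1,7) + gcd(12,1) + gcd(13,6) = 1+1+1 = 3.
Scaling by 2 multiplies the area by 2² = 4 (so the new area is 170) and multiplies the boundary lattice-point count by 2, giving 6.
By Pick's theorem, the interior count of the dilated polygon is 170 − 6/2 + 1 = 168.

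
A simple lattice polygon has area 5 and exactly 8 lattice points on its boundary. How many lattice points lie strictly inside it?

2

From Pick's theorem, I = A − B/2 + 1 = 5 − 8/2 + 1 = 2.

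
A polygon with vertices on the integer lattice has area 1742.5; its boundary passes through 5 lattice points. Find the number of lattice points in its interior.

1741

Pick's theorem A = I + B/2 − 1 rearranges to I = A − B/2 + 1 = 1742.5 − 5/2 + 1 = 1741.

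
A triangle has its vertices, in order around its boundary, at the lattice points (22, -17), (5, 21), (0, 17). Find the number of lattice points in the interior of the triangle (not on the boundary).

Using the shoelace formula, 2A = |(22·21 − 5·(-17)) + (5·17 − 0·21) + (0·(-17) − 22·17)| = 258, so the area is 129.
Summing gcd(|Δx|,|Δy|) over the edges gives the boundary count: gcd(17,38) + gcd(5,4) + gcd(22,34) = 1+1+2 = 4.
By Pick's theorem A = I + B/2 − 1, so I = 129 − 4/2 + 1 = 128.

128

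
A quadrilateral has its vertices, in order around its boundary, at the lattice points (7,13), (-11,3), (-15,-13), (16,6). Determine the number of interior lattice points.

315

By the shoelace formula, twice the signed area is |[7·3 − (-11)·13] + [(-11)·(-13) − (-15)·3] + [(-15)·6 − 16·(-13)] + [16·13 − 7·6]| = 636, so the area is 318.
The number of boundary lattice points is Σ gcd(|Δx|,|Δy|) = gcd(18,10) + gcd(4,16) + gcd(31,19) + gcd(9,7) = 2+4+1+1 = 8.
Pick's theorem gives I = A − B/2 + 1 = 318 − 8/2 + 1 = 315.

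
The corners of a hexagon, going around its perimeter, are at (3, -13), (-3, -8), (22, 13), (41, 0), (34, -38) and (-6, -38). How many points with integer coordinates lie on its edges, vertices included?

45

Along each edge there are gcd(|Δx|,|Δy|)+1 lattice points, so counting each shared vertex once the boundary has gcd(6,5) + gcd(25,21) + gcd(19,13) + gcd(7,38) + gcd(40,0) + gcd(9,25) = 1+1+1+1+40+1 = 45.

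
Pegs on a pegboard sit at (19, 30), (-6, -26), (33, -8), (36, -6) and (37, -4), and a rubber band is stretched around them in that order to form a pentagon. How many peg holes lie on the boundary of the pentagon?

8

Along each edge there are gcd(|Δx|,|Δy|)+1 lattice points, so counting each shared vertex once the boundary has gcd(25,56) + gcd(39,18) + gcd(3,2) + gcd(1,2) + gcd(18,34) = 1+3+1+1+2 = 8.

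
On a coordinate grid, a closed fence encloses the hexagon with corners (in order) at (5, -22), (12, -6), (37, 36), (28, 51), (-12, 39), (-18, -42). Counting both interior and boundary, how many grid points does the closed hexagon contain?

By the shoelace formula, twice the signed area is |[5·(-6) − 12·(-22)] + [12·36 − 37·(-6)] + [37·51 − 28·36] + [28·39 − (-12)·51] + [(-12)·(-42) − (-18)·39] + [(-18)·(-22) − 5·(-42)]| = 5283, so the area is 5283/2.
The number of boundary lattice points is Σ gcd(|Δx|,|Δy|) = gcd(7,16) + gcd(25,42) + gcd(9,15) + gcd(40,12) + gcd(6,81) + gcd(23,20) = 1+1+3+4+3+1 = 13.
Pick's theorem gives I = A − B/2 + 1 = 5283/2 − 13/2 + 1 = 2636, so the closed region contains I + B = 2636 + 13 = 2649 lattice points.

2649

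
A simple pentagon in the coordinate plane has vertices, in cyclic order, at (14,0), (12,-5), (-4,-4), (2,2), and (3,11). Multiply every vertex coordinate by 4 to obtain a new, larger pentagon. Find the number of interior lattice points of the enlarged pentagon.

2169

By the shoelace formula, twice the signed area is |(14·(-5) − 12·0) + (12·(-4) − (-4)·(-5)) + ((-4)·2 − 2·(-4)) + (2·11 − 3·2) + (3·0 − 14·11)| = 276, so the area is 138.
The number of boundary lattice points is Σ gcd(|Δx|,|Δy|) = gcd(2,5) + gcd(16,1) + gcd(6,6) + gcd(1,9) + gcd(11,11) = 1+1+6+1+11 = 20.
Scaling by 4 multiplies the area by 4² = 16 (so the new area is 2208) and multiplies the boundary lattice-point count by 4, giving 80.
By Pick's theorem, the interior count of the dilated polygon is 2208 − 80/2 + 1 = 2169.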